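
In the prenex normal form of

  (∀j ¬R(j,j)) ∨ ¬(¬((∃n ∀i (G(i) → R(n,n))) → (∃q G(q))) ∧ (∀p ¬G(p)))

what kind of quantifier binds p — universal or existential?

First replace A → B with ¬A ∨ B.
  (∀j ¬R(j,j)) ∨ ¬(¬(¬(∃n ∀i (¬G(i) ∨ R(n,n))) ∨ (∃q G(q))) ∧ (∀p ¬G(p)))
Push ¬ through the quantifiers and connectives to reach negation normal form:
  (∀j ¬R(j,j)) ∨ (∀n ∃i (G(i) ∧ ¬R(n,n))) ∨ (∃q G(q)) ∨ (∃p G(p))
Finally move all quantifiers to the prefix:
  ∀j ∀n ∃i ∃q ∃p (¬R(j,j) ∨ G(i) ∧ ¬R(n,n) ∨ G(q) ∨ G(p))
The quantifier ∀p sits under an odd number of negations (counting the antecedent side of each →), so it flips to ∃p.

existential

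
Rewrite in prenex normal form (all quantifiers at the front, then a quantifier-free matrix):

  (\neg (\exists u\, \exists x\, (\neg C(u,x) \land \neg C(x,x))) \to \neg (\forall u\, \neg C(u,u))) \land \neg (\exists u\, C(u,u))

\exists u\, \exists x\, \exists r\, \forall v1\, ((\neg C(u,x) \land \neg C(x,x) \lor C(r,r)) \land \neg C(v1,v1))

First replace A → B with ¬A ∨ B.
  (\neg \neg (\exists u\, \exists x\, (\neg C(u,x) \land \neg C(x,x))) \lor \neg (\forall u\, \neg C(u,u))) \land \neg (\exists u\, C(u,u))
Push ¬ through the quantifiers and connectives to reach negation normal form:
  ((\exists u\, \exists x\, (\neg C(u,x) \land \neg C(x,x))) \lor (\exists u\, C(u,u))) \land (\forall u\, \neg C(u,u))
Standardize variables apart so no two quantifiers bind the same name: u↦r, u↦v1.
  ((\exists u\, \exists x\, (\neg C(u,x) \land \neg C(x,x))) \lor (\exists r\, C(r,r))) \land (\forall v1\, \neg C(v1,v1))
Finally move all quantifiers to the prefix:
  \exists u\, \exists x\, \exists r\, \forall v1\, ((\neg C(u,x) \land \neg C(x,x) \lor C(r,r)) \land \neg C(v1,v1))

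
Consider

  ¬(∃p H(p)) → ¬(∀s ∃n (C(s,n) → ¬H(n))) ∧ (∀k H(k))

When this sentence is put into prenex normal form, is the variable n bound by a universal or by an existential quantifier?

universal

First replace A → B with ¬A ∨ B.
  ¬¬(∃p H(p)) ∨ ¬(∀s ∃n (¬C(s,n) ∨ ¬H(n))) ∧ (∀k H(k))
Drive negations inward (¬∀x A ≡ ∃x ¬A, ¬∃x A ≡ ∀x ¬A, De Morgan for ∧/∨):
  (∃p H(p)) ∨ (∃s ∀n (C(s,n) ∧ H(n))) ∧ (∀k H(k))
All bound variables are already distinct, so no renaming is needed.
Extract every quantifier outward, since the variables are now distinct and don't occur free across branches:
  ∃p ∃s ∀n ∀k (H(p) ∨ C(s,n) ∧ H(n) ∧ H(k))
The quantifier ∃n sits under an odd number of negations (counting the antecedent side of each →), so it flips to ∀n.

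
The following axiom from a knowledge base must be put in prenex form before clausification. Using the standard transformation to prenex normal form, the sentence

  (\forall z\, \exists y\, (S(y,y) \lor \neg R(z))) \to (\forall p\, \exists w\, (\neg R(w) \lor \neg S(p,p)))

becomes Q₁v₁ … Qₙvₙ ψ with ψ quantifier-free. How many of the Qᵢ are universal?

2

First replace A → B with ¬A ∨ B.
  \neg (\forall z\, \exists y\, (S(y,y) \lor \neg R(z))) \lor (\forall p\, \exists w\, (\neg R(w) \lor \neg S(p,p)))
Move each ¬ inward, flipping quantifiers it crosses:
  (\exists z\, \forall y\, (\neg S(y,y) \land R(z))) \lor (\forall p\, \exists w\, (\neg R(w) \lor \neg S(p,p)))
Extract every quantifier outward, since the variables are now distinct and don't occur free across branches:
  \exists z\, \forall y\, \forall p\, \exists w\, (\neg S(y,y) \land R(z) \lor \neg R(w) \lor \neg S(p,p))
The prefix is \exists z \forall y \forall p \exists w: 2 universal, 2 existential.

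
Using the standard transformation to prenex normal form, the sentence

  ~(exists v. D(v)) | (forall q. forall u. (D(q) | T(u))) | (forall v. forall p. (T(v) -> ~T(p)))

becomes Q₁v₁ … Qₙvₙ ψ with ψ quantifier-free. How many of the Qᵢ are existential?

Eliminate → and ↔ using ¬ and ∨.
  ~(exists v. D(v)) | (forall q. forall u. (D(q) | T(u))) | (forall v. forall p. (~T(v) | ~T(p)))
Drive negations inward (¬∀x A ≡ ∃x ¬A, ¬∃x A ≡ ∀x ¬A, De Morgan for ∧/∨):
  (forall v. ~D(v)) | (forall q. forall u. (D(q) | T(u))) | (forall v. forall p. (~T(v) | ~T(p)))
Rename bound variables to avoid capture: v↦v1.
  (forall v. ~D(v)) | (forall q. forall u. (D(q) | T(u))) | (forall v1. forall p. (~T(v1) | ~T(p)))
Extract every quantifier outward, since the variables are now distinct and don't occur free across branches:
  forall v. forall q. forall u. forall v1. forall p. (~D(v) | D(q) | T(u) | ~T(v1) | ~T(p))
The prefix is forall v forall q forall u forall v1 forall p: 5 universal, 0 existential.

0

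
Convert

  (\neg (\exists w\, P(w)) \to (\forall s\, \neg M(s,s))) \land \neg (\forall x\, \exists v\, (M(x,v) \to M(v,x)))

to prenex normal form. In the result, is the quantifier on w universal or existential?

First replace A → B with ¬A ∨ B.
  (\neg \neg (\exists w\, P(w)) \lor (\forall s\, \neg M(s,s))) \land \neg (\forall x\, \exists v\, (\neg M(x,v) \lor M(v,x)))
Push ¬ through the quantifiers and connectives to reach negation normal form:
  ((\exists w\, P(w)) \lor (\forall s\, \neg M(s,s))) \land (\exists x\, \forall v\, (M(x,v) \land \neg M(v,x)))
All bound variables are already distinct, so no renaming is needed.
Finally move all quantifiers to the prefix:
  \exists w\, \forall s\, \exists x\, \forall v\, ((P(w) \lor \neg M(s,s)) \land M(x,v) \land \neg M(v,x))
The quantifier \exists w sits under an even number of negations (counting the antecedent side of each →), so it remains existential.

existential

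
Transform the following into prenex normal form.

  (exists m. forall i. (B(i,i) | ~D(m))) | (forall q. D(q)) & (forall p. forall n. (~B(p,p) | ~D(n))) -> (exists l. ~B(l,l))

Eliminate → and ↔ using ¬ and ∨.
  ~((exists m. forall i. (B(i,i) | ~D(m))) | (forall q. D(q)) & (forall p. forall n. (~B(p,p) | ~D(n)))) | (exists l. ~B(l,l))
Move each ¬ inward, flipping quantifiers it crosses:
  (forall m. exists i. (~B(i,i) & D(m))) & ((exists q. ~D(q)) | (exists p. exists n. (B(p,p) & D(n)))) | (exists l. ~B(l,l))
Pull the quantifiers to the front (each side's bound variable is not free in the other side):
  forall m. exists i. exists q. exists p. exists n. exists l. (~B(i,i) & D(m) & (~D(q) | B(p,p) & D(n)) | ~B(l,l))

forall m. exists i. exists q. exists p. exists n. exists l. (~B(i,i) & D(m) & (~D(q) | B(p,p) & D(n)) | ~B(l,l))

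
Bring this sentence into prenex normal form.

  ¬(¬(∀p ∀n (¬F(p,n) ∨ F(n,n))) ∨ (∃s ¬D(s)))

Move each ¬ inward, flipping quantifiers it crosses:
  (∀p ∀n (¬F(p,n) ∨ F(n,n))) ∧ (∀s D(s))
Pull the quantifiers to the front (each side's bound variable is not free in the other side):
  ∀p ∀n ∀s ((¬F(p,n) ∨ F(n,n)) ∧ D(s))

∀p ∀n ∀s ((¬F(p,n) ∨ F(n,n)) ∧ D(s))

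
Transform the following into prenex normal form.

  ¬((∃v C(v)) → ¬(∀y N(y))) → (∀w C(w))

Rewrite implications/biconditionals: A → B as ¬A ∨ B.
  ¬¬(¬(∃v C(v)) ∨ ¬(∀y N(y))) ∨ (∀w C(w))
Drive negations inward (¬∀x A ≡ ∃x ¬A, ¬∃x A ≡ ∀x ¬A, De Morgan for ∧/∨):
  (∀v ¬C(v)) ∨ (∃y ¬N(y)) ∨ (∀w C(w))
All bound variables are already distinct, so no renaming is needed.
Extract every quantifier outward, since the variables are now distinct and don't occur free across branches:
  ∀v ∃y ∀w (¬C(v) ∨ ¬N(y) ∨ C(w))

∀v ∃y ∀w (¬C(v) ∨ ¬N(y) ∨ C(w))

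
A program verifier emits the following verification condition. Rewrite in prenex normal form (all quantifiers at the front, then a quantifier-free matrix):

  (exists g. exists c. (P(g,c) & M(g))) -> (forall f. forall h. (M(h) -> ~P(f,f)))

forall g. forall c. forall f. forall h. (~P(g,c) | ~M(g) | ~M(h) | ~P(f,f))

Eliminate → and ↔ using ¬ and ∨.
  ~(exists g. exists c. (P(g,c) & M(g))) | (forall f. forall h. (~M(h) | ~P(f,f)))
Move each ¬ inward, flipping quantifiers it crosses:
  (forall g. forall c. (~P(g,c) | ~M(g))) | (forall f. forall h. (~M(h) | ~P(f,f)))
All bound variables are already distinct, so no renaming is needed.
Extract every quantifier outward, since the variables are now distinct and don't occur free across branches:
  forall g. forall c. forall f. forall h. (~P(g,c) | ~M(g) | ~M(h) | ~P(f,f))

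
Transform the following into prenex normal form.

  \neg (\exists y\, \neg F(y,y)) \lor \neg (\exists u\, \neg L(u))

Drive negations inward (¬∀x A ≡ ∃x ¬A, ¬∃x A ≡ ∀x ¬A, De Morgan for ∧/∨):
  (\forall y\, F(y,y)) \lor (\forall u\, L(u))
Pull the quantifiers to the front (each side's bound variable is not free in the other side):
  \forall y\, \forall u\, (F(y,y) \lor L(u))

\forall y\, \forall u\, (F(y,y) \lor L(u))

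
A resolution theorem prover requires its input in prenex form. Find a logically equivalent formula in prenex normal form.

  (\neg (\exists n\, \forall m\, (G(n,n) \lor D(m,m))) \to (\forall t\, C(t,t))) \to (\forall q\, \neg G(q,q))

First replace A → B with ¬A ∨ B.
  \neg (\neg \neg (\exists n\, \forall m\, (G(n,n) \lor D(m,m))) \lor (\forall t\, C(t,t))) \lor (\forall q\, \neg G(q,q))
Push ¬ through the quantifiers and connectives to reach negation normal form:
  (\forall n\, \exists m\, (\neg G(n,n) \land \neg D(m,m))) \land (\exists t\, \neg C(t,t)) \lor (\forall q\, \neg G(q,q))
Pull the quantifiers to the front (each side's bound variable is not free in the other side):
  \forall n\, \exists m\, \exists t\, \forall q\, (\neg G(n,n) \land \neg D(m,m) \land \neg C(t,t) \lor \neg G(q,q))

\forall n\, \exists m\, \exists t\, \forall q\, (\neg G(n,n) \land \neg D(m,m) \land \neg C(t,t) \lor \neg G(q,q))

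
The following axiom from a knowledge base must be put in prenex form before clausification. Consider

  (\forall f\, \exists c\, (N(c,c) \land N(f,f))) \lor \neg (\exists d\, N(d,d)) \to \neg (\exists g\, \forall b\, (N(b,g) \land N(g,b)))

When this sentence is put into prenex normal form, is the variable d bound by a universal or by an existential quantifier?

existential

First replace A → B with ¬A ∨ B.
  \neg ((\forall f\, \exists c\, (N(c,c) \land N(f,f))) \lor \neg (\exists d\, N(d,d))) \lor \neg (\exists g\, \forall b\, (N(b,g) \land N(g,b)))
Drive negations inward (¬∀x A ≡ ∃x ¬A, ¬∃x A ≡ ∀x ¬A, De Morgan for ∧/∨):
  (\exists f\, \forall c\, (\neg N(c,c) \lor \neg N(f,f))) \land (\exists d\, N(d,d)) \lor (\forall g\, \exists b\, (\neg N(b,g) \lor \neg N(g,b)))
All bound variables are already distinct, so no renaming is needed.
Extract every quantifier outward, since the variables are now distinct and don't occur free across branches:
  \exists f\, \forall c\, \exists d\, \forall g\, \exists b\, ((\neg N(c,c) \lor \neg N(f,f)) \land N(d,d) \lor \neg N(b,g) \lor \neg N(g,b))
The quantifier \exists d sits under an even number of negations (counting the antecedent side of each →), so it remains existential.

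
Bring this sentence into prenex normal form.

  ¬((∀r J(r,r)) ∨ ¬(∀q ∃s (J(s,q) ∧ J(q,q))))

Move each ¬ inward, flipping quantifiers it crosses:
  (∃r ¬J(r,r)) ∧ (∀q ∃s (J(s,q) ∧ J(q,q)))
Extract every quantifier outward, since the variables are now distinct and don't occur free across branches:
  ∃r ∀q ∃s (¬J(r,r) ∧ J(s,q) ∧ J(q,q))

∃r ∀q ∃s (¬J(r,r) ∧ J(s,q) ∧ J(q,q))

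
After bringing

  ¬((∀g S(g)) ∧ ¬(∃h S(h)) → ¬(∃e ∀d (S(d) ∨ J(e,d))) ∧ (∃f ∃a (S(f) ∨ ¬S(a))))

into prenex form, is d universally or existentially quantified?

Eliminate → and ↔ using ¬ and ∨.
  ¬(¬((∀g S(g)) ∧ ¬(∃h S(h))) ∨ ¬(∃e ∀d (S(d) ∨ J(e,d))) ∧ (∃f ∃a (S(f) ∨ ¬S(a))))
Push ¬ through the quantifiers and connectives to reach negation normal form:
  (∀g S(g)) ∧ (∀h ¬S(h)) ∧ ((∃e ∀d (S(d) ∨ J(e,d))) ∨ (∀f ∀a (¬S(f) ∧ S(a))))
Finally move all quantifiers to the prefix:
  ∀g ∀h ∃e ∀d ∀f ∀a (S(g) ∧ ¬S(h) ∧ (S(d) ∨ J(e,d) ∨ ¬S(f) ∧ S(a)))
The quantifier ∀d sits under an even number of negations (counting the antecedent side of each →), so it remains universal.

universal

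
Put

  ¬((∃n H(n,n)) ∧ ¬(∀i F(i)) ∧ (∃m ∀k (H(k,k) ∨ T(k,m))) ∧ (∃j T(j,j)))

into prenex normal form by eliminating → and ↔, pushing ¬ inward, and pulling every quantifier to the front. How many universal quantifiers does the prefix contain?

4

Push ¬ through the quantifiers and connectives to reach negation normal form:
  (∀n ¬H(n,n)) ∨ (∀i F(i)) ∨ (∀m ∃k (¬H(k,k) ∧ ¬T(k,m))) ∨ (∀j ¬T(j,j))
All bound variables are already distinct, so no renaming is needed.
Finally move all quantifiers to the prefix:
  ∀n ∀i ∀m ∃k ∀j (¬H(n,n) ∨ F(i) ∨ ¬H(k,k) ∧ ¬T(k,m) ∨ ¬T(j,j))
The prefix is ∀n ∀i ∀m ∃k ∀j: 4 universal, 1 existential.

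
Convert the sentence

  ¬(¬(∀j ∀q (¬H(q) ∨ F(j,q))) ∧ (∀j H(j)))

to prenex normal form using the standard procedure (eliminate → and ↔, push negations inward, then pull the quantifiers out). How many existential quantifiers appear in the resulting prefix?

1

Drive negations inward (¬∀x A ≡ ∃x ¬A, ¬∃x A ≡ ∀x ¬A, De Morgan for ∧/∨):
  (∀j ∀q (¬H(q) ∨ F(j,q))) ∨ (∃j ¬H(j))
Rename bound variables to avoid capture: j↦y.
  (∀j ∀q (¬H(q) ∨ F(j,q))) ∨ (∃y ¬H(y))
Finally move all quantifiers to the prefix:
  ∀j ∀q ∃y (¬H(q) ∨ F(j,q) ∨ ¬H(y))
The prefix is ∀j ∀q ∃y: 2 universal, 1 existential.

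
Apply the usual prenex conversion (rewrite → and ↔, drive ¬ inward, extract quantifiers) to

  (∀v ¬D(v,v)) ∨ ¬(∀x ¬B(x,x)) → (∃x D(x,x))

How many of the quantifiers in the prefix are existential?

Rewrite implications/biconditionals: A → B as ¬A ∨ B.
  ¬((∀v ¬D(v,v)) ∨ ¬(∀x ¬B(x,x))) ∨ (∃x D(x,x))
Push ¬ through the quantifiers and connectives to reach negation normal form:
  (∃v D(v,v)) ∧ (∀x ¬B(x,x)) ∨ (∃x D(x,x))
Give each quantifier a distinct variable: x↦q.
  (∃v D(v,v)) ∧ (∀x ¬B(x,x)) ∨ (∃q D(q,q))
Finally move all quantifiers to the prefix:
  ∃v ∀x ∃q (D(v,v) ∧ ¬B(x,x) ∨ D(q,q))
The prefix is ∃v ∀x ∃q: 1 universal, 2 existential.

2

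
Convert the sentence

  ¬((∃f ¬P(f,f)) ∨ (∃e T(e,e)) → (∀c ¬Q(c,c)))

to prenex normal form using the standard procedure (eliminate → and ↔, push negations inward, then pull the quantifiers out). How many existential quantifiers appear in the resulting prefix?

3

Eliminate → and ↔ using ¬ and ∨.
  ¬(¬((∃f ¬P(f,f)) ∨ (∃e T(e,e))) ∨ (∀c ¬Q(c,c)))
Move each ¬ inward, flipping quantifiers it crosses:
  ((∃f ¬P(f,f)) ∨ (∃e T(e,e))) ∧ (∃c Q(c,c))
All bound variables are already distinct, so no renaming is needed.
Pull the quantifiers to the front (each side's bound variable is not free in the other side):
  ∃f ∃e ∃c ((¬P(f,f) ∨ T(e,e)) ∧ Q(c,c))
The prefix is ∃f ∃e ∃c: 0 universal, 3 existential.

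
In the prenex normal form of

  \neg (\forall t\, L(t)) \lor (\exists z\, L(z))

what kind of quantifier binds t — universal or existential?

Move each ¬ inward, flipping quantifiers it crosses:
  (\exists t\, \neg L(t)) \lor (\exists z\, L(z))
All bound variables are already distinct, so no renaming is needed.
Pull the quantifiers to the front (each side's bound variable is not free in the other side):
  \exists t\, \exists z\, (\neg L(t) \lor L(z))
The quantifier \forall t sits under an odd number of negations, so it flips to \exists t.

existential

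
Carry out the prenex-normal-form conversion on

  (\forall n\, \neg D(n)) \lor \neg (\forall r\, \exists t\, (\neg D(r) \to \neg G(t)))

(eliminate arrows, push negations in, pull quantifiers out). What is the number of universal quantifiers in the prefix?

2

First replace A → B with ¬A ∨ B.
  (\forall n\, \neg D(n)) \lor \neg (\forall r\, \exists t\, (\neg \neg D(r) \lor \neg G(t)))
Push ¬ through the quantifiers and connectives to reach negation normal form:
  (\forall n\, \neg D(n)) \lor (\exists r\, \forall t\, (\neg D(r) \land G(t)))
Extract every quantifier outward, since the variables are now distinct and don't occur free across branches:
  \forall n\, \exists r\, \forall t\, (\neg D(n) \lor \neg D(r) \land G(t))
The prefix is \forall n \exists r \forall t: 2 universal, 1 existential.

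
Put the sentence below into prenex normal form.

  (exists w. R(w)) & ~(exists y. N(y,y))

exists w. forall y. (R(w) & ~N(y,y))

Move each ¬ inward, flipping quantifiers it crosses:
  (exists w. R(w)) & (forall y. ~N(y,y))
Extract every quantifier outward, since the variables are now distinct and don't occur free across branches:
  exists w. forall y. (R(w) & ~N(y,y))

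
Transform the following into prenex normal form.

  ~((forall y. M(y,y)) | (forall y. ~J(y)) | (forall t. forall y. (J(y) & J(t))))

exists y. exists y1. exists t. exists q. (~M(y,y) & J(y1) & (~J(q) | ~J(t)))

Push ¬ through the quantifiers and connectives to reach negation normal form:
  (exists y. ~M(y,y)) & (exists y. J(y)) & (exists t. exists y. (~J(y) | ~J(t)))
Give each quantifier a distinct variable: y↦y1, y↦q.
  (exists y. ~M(y,y)) & (exists y1. J(y1)) & (exists t. exists q. (~J(q) | ~J(t)))
Finally move all quantifiers to the prefix:
  exists y. exists y1. exists t. exists q. (~M(y,y) & J(y1) & (~J(q) | ~J(t)))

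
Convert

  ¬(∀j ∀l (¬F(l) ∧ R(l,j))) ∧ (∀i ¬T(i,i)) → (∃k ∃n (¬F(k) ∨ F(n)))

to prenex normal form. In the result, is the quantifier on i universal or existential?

existential

Eliminate → and ↔ using ¬ and ∨.
  ¬(¬(∀j ∀l (¬F(l) ∧ R(l,j))) ∧ (∀i ¬T(i,i))) ∨ (∃k ∃n (¬F(k) ∨ F(n)))
Drive negations inward (¬∀x A ≡ ∃x ¬A, ¬∃x A ≡ ∀x ¬A, De Morgan for ∧/∨):
  (∀j ∀l (¬F(l) ∧ R(l,j))) ∨ (∃i T(i,i)) ∨ (∃k ∃n (¬F(k) ∨ F(n)))
All bound variables are already distinct, so no renaming is needed.
Extract every quantifier outward, since the variables are now distinct and don't occur free across branches:
  ∀j ∀l ∃i ∃k ∃n (¬F(l) ∧ R(l,j) ∨ T(i,i) ∨ ¬F(k) ∨ F(n))
The quantifier ∀i sits under an odd number of negations (counting the antecedent side of each →), so it flips to ∃i.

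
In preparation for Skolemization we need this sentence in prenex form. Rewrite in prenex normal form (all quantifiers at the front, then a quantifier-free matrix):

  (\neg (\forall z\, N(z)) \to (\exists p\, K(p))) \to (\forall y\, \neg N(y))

\exists z\, \forall p\, \forall y\, (\neg N(z) \land \neg K(p) \lor \neg N(y))

Eliminate → and ↔ using ¬ and ∨.
  \neg (\neg \neg (\forall z\, N(z)) \lor (\exists p\, K(p))) \lor (\forall y\, \neg N(y))
Push ¬ through the quantifiers and connectives to reach negation normal form:
  (\exists z\, \neg N(z)) \land (\forall p\, \neg K(p)) \lor (\forall y\, \neg N(y))
Finally move all quantifiers to the prefix:
  \exists z\, \forall p\, \forall y\, (\neg N(z) \land \neg K(p) \lor \neg N(y))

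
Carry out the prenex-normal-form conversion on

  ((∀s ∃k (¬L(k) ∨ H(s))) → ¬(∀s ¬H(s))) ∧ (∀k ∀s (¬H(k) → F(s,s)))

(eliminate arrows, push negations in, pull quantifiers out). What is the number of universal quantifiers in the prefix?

First replace A → B with ¬A ∨ B.
  (¬(∀s ∃k (¬L(k) ∨ H(s))) ∨ ¬(∀s ¬H(s))) ∧ (∀k ∀s (¬¬H(k) ∨ F(s,s)))
Drive negations inward (¬∀x A ≡ ∃x ¬A, ¬∃x A ≡ ∀x ¬A, De Morgan for ∧/∨):
  ((∃s ∀k (L(k) ∧ ¬H(s))) ∨ (∃s H(s))) ∧ (∀k ∀s (H(k) ∨ F(s,s)))
Rename bound variables to avoid capture: s↦y1, k↦q, s↦c.
  ((∃s ∀k (L(k) ∧ ¬H(s))) ∨ (∃y1 H(y1))) ∧ (∀q ∀c (H(q) ∨ F(c,c)))
Finally move all quantifiers to the prefix:
  ∃s ∀k ∃y1 ∀q ∀c ((L(k) ∧ ¬H(s) ∨ H(y1)) ∧ (H(q) ∨ F(c,c)))
The prefix is ∃s ∀k ∃y1 ∀q ∀c: 3 universal, 2 existential.

3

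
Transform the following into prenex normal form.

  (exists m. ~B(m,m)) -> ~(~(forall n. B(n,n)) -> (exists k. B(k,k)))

First replace A → B with ¬A ∨ B.
  ~(exists m. ~B(m,m)) | ~(~~(forall n. B(n,n)) | (exists k. B(k,k)))
Move each ¬ inward, flipping quantifiers it crosses:
  (forall m. B(m,m)) | (exists n. ~B(n,n)) & (forall k. ~B(k,k))
All bound variables are already distinct, so no renaming is needed.
Finally move all quantifiers to the prefix:
  forall m. exists n. forall k. (B(m,m) | ~B(n,n) & ~B(k,k))

forall m. exists n. forall k. (B(m,m) | ~B(n,n) & ~B(k,k))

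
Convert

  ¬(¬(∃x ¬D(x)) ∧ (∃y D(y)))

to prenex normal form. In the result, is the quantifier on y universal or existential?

universal

Push ¬ through the quantifiers and connectives to reach negation normal form:
  (∃x ¬D(x)) ∨ (∀y ¬D(y))
All bound variables are already distinct, so no renaming is needed.
Finally move all quantifiers to the prefix:
  ∃x ∀y (¬D(x) ∨ ¬D(y))
The quantifier ∃y sits under an odd number of negations, so it flips to ∀y.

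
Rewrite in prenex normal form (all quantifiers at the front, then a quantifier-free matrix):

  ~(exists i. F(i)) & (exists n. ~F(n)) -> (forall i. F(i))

First replace A → B with ¬A ∨ B.
  ~(~(exists i. F(i)) & (exists n. ~F(n))) | (forall i. F(i))
Push ¬ through the quantifiers and connectives to reach negation normal form:
  (exists i. F(i)) | (forall n. F(n)) | (forall i. F(i))
Rename bound variables to avoid capture: i↦u.
  (exists i. F(i)) | (forall n. F(n)) | (forall u. F(u))
Finally move all quantifiers to the prefix:
  exists i. forall n. forall u. (F(i) | F(n) | F(u))

exists i. forall n. forall u. (F(i) | F(n) | F(u))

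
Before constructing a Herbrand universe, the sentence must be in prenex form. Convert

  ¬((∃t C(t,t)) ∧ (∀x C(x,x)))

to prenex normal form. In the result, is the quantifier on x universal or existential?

existential

Drive negations inward (¬∀x A ≡ ∃x ¬A, ¬∃x A ≡ ∀x ¬A, De Morgan for ∧/∨):
  (∀t ¬C(t,t)) ∨ (∃x ¬C(x,x))
Finally move all quantifiers to the prefix:
  ∀t ∃x (¬C(t,t) ∨ ¬C(x,x))
The quantifier ∀x sits under an odd number of negations, so it flips to ∃x.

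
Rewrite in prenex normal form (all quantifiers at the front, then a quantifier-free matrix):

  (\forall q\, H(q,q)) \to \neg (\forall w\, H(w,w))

First replace A → B with ¬A ∨ B.
  \neg (\forall q\, H(q,q)) \lor \neg (\forall w\, H(w,w))
Drive negations inward (¬∀x A ≡ ∃x ¬A, ¬∃x A ≡ ∀x ¬A, De Morgan for ∧/∨):
  (\exists q\, \neg H(q,q)) \lor (\exists w\, \neg H(w,w))
Pull the quantifiers to the front (each side's bound variable is not free in the other side):
  \exists q\, \exists w\, (\neg H(q,q) \lor \neg H(w,w))

\exists q\, \exists w\, (\neg H(q,q) \lor \neg H(w,w))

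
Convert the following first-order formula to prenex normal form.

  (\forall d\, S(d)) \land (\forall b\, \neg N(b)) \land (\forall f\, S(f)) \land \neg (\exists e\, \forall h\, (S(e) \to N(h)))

Rewrite implications/biconditionals: A → B as ¬A ∨ B.
  (\forall d\, S(d)) \land (\forall b\, \neg N(b)) \land (\forall f\, S(f)) \land \neg (\exists e\, \forall h\, (\neg S(e) \lor N(h)))
Drive negations inward (¬∀x A ≡ ∃x ¬A, ¬∃x A ≡ ∀x ¬A, De Morgan for ∧/∨):
  (\forall d\, S(d)) \land (\forall b\, \neg N(b)) \land (\forall f\, S(f)) \land (\forall e\, \exists h\, (S(e) \land \neg N(h)))
Pull the quantifiers to the front (each side's bound variable is not free in the other side):
  \forall d\, \forall b\, \forall f\, \forall e\, \exists h\, (S(d) \land \neg N(b) \land S(f) \land S(e) \land \neg N(h))

\forall d\, \forall b\, \forall f\, \forall e\, \exists h\, (S(d) \land \neg N(b) \land S(f) \land S(e) \land \neg N(h))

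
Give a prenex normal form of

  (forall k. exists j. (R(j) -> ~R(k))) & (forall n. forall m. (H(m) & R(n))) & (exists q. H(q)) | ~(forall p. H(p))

First replace A → B with ¬A ∨ B.
  (forall k. exists j. (~R(j) | ~R(k))) & (forall n. forall m. (H(m) & R(n))) & (exists q. H(q)) | ~(forall p. H(p))
Move each ¬ inward, flipping quantifiers it crosses:
  (forall k. exists j. (~R(j) | ~R(k))) & (forall n. forall m. (H(m) & R(n))) & (exists q. H(q)) | (exists p. ~H(p))
All bound variables are already distinct, so no renaming is needed.
Extract every quantifier outward, since the variables are now distinct and don't occur free across branches:
  forall k. exists j. forall n. forall m. exists q. exists p. ((~R(j) | ~R(k)) & H(m) & R(n) & H(q) | ~H(p))

forall k. exists j. forall n. forall m. exists q. exists p. ((~R(j) | ~R(k)) & H(m) & R(n) & H(q) | ~H(p))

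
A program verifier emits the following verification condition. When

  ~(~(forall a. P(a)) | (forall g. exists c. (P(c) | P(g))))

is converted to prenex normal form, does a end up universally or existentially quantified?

universal

Move each ¬ inward, flipping quantifiers it crosses:
  (forall a. P(a)) & (exists g. forall c. (~P(c) & ~P(g)))
Pull the quantifiers to the front (each side's bound variable is not free in the other side):
  forall a. exists g. forall c. (P(a) & ~P(c) & ~P(g))
The quantifier forall a sits under an even number of negations, so it remains universal.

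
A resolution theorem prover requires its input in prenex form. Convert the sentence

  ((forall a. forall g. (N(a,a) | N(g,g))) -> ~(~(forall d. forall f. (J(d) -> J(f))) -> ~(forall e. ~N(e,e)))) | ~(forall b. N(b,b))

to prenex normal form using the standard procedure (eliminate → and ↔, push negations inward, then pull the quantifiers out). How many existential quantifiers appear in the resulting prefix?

5

Rewrite implications/biconditionals: A → B as ¬A ∨ B.
  ~(forall a. forall g. (N(a,a) | N(g,g))) | ~(~~(forall d. forall f. (~J(d) | J(f))) | ~(forall e. ~N(e,e))) | ~(forall b. N(b,b))
Drive negations inward (¬∀x A ≡ ∃x ¬A, ¬∃x A ≡ ∀x ¬A, De Morgan for ∧/∨):
  (exists a. exists g. (~N(a,a) & ~N(g,g))) | (exists d. exists f. (J(d) & ~J(f))) & (forall e. ~N(e,e)) | (exists b. ~N(b,b))
Extract every quantifier outward, since the variables are now distinct and don't occur free across branches:
  exists a. exists g. exists d. exists f. forall e. exists b. (~N(a,a) & ~N(g,g) | J(d) & ~J(f) & ~N(e,e) | ~N(b,b))
The prefix is exists a exists g exists d exists f forall e exists b: 1 universal, 5 existential.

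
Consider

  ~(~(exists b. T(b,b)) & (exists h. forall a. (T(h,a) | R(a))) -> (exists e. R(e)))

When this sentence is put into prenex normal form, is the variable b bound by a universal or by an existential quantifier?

universal

Eliminate → and ↔ using ¬ and ∨.
  ~(~(~(exists b. T(b,b)) & (exists h. forall a. (T(h,a) | R(a)))) | (exists e. R(e)))
Drive negations inward (¬∀x A ≡ ∃x ¬A, ¬∃x A ≡ ∀x ¬A, De Morgan for ∧/∨):
  (forall b. ~T(b,b)) & (exists h. forall a. (T(h,a) | R(a))) & (forall e. ~R(e))
Finally move all quantifiers to the prefix:
  forall b. exists h. forall a. forall e. (~T(b,b) & (T(h,a) | R(a)) & ~R(e))
The quantifier exists b sits under an odd number of negations (counting the antecedent side of each →), so it flips to forall b.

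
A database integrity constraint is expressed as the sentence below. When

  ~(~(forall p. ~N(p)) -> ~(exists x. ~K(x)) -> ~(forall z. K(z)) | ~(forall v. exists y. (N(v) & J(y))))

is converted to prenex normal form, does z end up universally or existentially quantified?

universal

Eliminate → and ↔ using ¬ and ∨.
  ~(~~(forall p. ~N(p)) | ~~(exists x. ~K(x)) | ~(forall z. K(z)) | ~(forall v. exists y. (N(v) & J(y))))
Push ¬ through the quantifiers and connectives to reach negation normal form:
  (exists p. N(p)) & (forall x. K(x)) & (forall z. K(z)) & (forall v. exists y. (N(v) & J(y)))
All bound variables are already distinct, so no renaming is needed.
Extract every quantifier outward, since the variables are now distinct and don't occur free across branches:
  exists p. forall x. forall z. forall v. exists y. (N(p) & K(x) & K(z) & N(v) & J(y))
The quantifier forall z sits under an even number of negations (counting the antecedent side of each →), so it remains universal.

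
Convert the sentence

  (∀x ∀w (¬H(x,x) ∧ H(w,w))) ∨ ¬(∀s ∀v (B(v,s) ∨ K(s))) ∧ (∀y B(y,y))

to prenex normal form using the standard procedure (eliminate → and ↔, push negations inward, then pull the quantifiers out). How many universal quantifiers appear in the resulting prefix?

3

Drive negations inward (¬∀x A ≡ ∃x ¬A, ¬∃x A ≡ ∀x ¬A, De Morgan for ∧/∨):
  (∀x ∀w (¬H(x,x) ∧ H(w,w))) ∨ (∃s ∃v (¬B(v,s) ∧ ¬K(s))) ∧ (∀y B(y,y))
All bound variables are already distinct, so no renaming is needed.
Pull the quantifiers to the front (each side's bound variable is not free in the other side):
  ∀x ∀w ∃s ∃v ∀y (¬H(x,x) ∧ H(w,w) ∨ ¬B(v,s) ∧ ¬K(s) ∧ B(y,y))
The prefix is ∀x ∀w ∃s ∃v ∀y: 3 universal, 2 existential.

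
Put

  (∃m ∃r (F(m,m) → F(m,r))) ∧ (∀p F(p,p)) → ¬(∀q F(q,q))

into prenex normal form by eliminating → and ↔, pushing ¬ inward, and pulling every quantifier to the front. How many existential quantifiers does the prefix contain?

2

Eliminate → and ↔ using ¬ and ∨.
  ¬((∃m ∃r (¬F(m,m) ∨ F(m,r))) ∧ (∀p F(p,p))) ∨ ¬(∀q F(q,q))
Move each ¬ inward, flipping quantifiers it crosses:
  (∀m ∀r (F(m,m) ∧ ¬F(m,r))) ∨ (∃p ¬F(p,p)) ∨ (∃q ¬F(q,q))
Pull the quantifiers to the front (each side's bound variable is not free in the other side):
  ∀m ∀r ∃p ∃q (F(m,m) ∧ ¬F(m,r) ∨ ¬F(p,p) ∨ ¬F(q,q))
The prefix is ∀m ∀r ∃p ∃q: 2 universal, 2 existential.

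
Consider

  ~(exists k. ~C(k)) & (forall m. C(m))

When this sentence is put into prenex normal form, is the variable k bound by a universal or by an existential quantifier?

Drive negations inward (¬∀x A ≡ ∃x ¬A, ¬∃x A ≡ ∀x ¬A, De Morgan for ∧/∨):
  (forall k. C(k)) & (forall m. C(m))
Pull the quantifiers to the front (each side's bound variable is not free in the other side):
  forall k. forall m. (C(k) & C(m))
The quantifier exists k sits under an odd number of negations, so it flips to forall k.

universal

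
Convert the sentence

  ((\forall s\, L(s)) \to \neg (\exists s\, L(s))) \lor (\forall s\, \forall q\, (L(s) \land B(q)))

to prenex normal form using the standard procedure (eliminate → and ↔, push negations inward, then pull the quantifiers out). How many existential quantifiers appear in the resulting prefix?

Rewrite implications/biconditionals: A → B as ¬A ∨ B.
  \neg (\forall s\, L(s)) \lor \neg (\exists s\, L(s)) \lor (\forall s\, \forall q\, (L(s) \land B(q)))
Push ¬ through the quantifiers and connectives to reach negation normal form:
  (\exists s\, \neg L(s)) \lor (\forall s\, \neg L(s)) \lor (\forall s\, \forall q\, (L(s) \land B(q)))
Give each quantifier a distinct variable: s↦p, s↦x.
  (\exists s\, \neg L(s)) \lor (\forall p\, \neg L(p)) \lor (\forall x\, \forall q\, (L(x) \land B(q)))
Pull the quantifiers to the front (each side's bound variable is not free in the other side):
  \exists s\, \forall p\, \forall x\, \forall q\, (\neg L(s) \lor \neg L(p) \lor L(x) \land B(q))
The prefix is \exists s \forall p \forall x \forall q: 3 universal, 1 existential.

1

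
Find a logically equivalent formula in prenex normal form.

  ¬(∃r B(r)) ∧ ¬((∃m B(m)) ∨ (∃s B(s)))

Move each ¬ inward, flipping quantifiers it crosses:
  (∀r ¬B(r)) ∧ (∀m ¬B(m)) ∧ (∀s ¬B(s))
Finally move all quantifiers to the prefix:
  ∀r ∀m ∀s (¬B(r) ∧ ¬B(m) ∧ ¬B(s))

∀r ∀m ∀s (¬B(r) ∧ ¬B(m) ∧ ¬B(s))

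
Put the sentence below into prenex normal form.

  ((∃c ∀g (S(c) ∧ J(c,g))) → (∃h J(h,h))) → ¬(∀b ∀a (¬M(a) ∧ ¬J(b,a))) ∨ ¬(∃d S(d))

Rewrite implications/biconditionals: A → B as ¬A ∨ B.
  ¬(¬(∃c ∀g (S(c) ∧ J(c,g))) ∨ (∃h J(h,h))) ∨ ¬(∀b ∀a (¬M(a) ∧ ¬J(b,a))) ∨ ¬(∃d S(d))
Push ¬ through the quantifiers and connectives to reach negation normal form:
  (∃c ∀g (S(c) ∧ J(c,g))) ∧ (∀h ¬J(h,h)) ∨ (∃b ∃a (M(a) ∨ J(b,a))) ∨ (∀d ¬S(d))
All bound variables are already distinct, so no renaming is needed.
Finally move all quantifiers to the prefix:
  ∃c ∀g ∀h ∃b ∃a ∀d (S(c) ∧ J(c,g) ∧ ¬J(h,h) ∨ M(a) ∨ J(b,a) ∨ ¬S(d))

∃c ∀g ∀h ∃b ∃a ∀d (S(c) ∧ J(c,g) ∧ ¬J(h,h) ∨ M(a) ∨ J(b,a) ∨ ¬S(d))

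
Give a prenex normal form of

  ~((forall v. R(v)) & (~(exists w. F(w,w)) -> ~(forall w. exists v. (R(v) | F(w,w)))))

Rewrite implications/biconditionals: A → B as ¬A ∨ B.
  ~((forall v. R(v)) & (~~(exists w. F(w,w)) | ~(forall w. exists v. (R(v) | F(w,w)))))
Drive negations inward (¬∀x A ≡ ∃x ¬A, ¬∃x A ≡ ∀x ¬A, De Morgan for ∧/∨):
  (exists v. ~R(v)) | (forall w. ~F(w,w)) & (forall w. exists v. (R(v) | F(w,w)))
Rename bound variables to avoid capture: w↦x, v↦z1.
  (exists v. ~R(v)) | (forall w. ~F(w,w)) & (forall x. exists z1. (R(z1) | F(x,x)))
Pull the quantifiers to the front (each side's bound variable is not free in the other side):
  exists v. forall w. forall x. exists z1. (~R(v) | ~F(w,w) & (R(z1) | F(x,x)))

exists v. forall w. forall x. exists z1. (~R(v) | ~F(w,w) & (R(z1) | F(x,x)))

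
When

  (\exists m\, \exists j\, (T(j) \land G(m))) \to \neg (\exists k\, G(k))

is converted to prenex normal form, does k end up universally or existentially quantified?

Eliminate → and ↔ using ¬ and ∨.
  \neg (\exists m\, \exists j\, (T(j) \land G(m))) \lor \neg (\exists k\, G(k))
Drive negations inward (¬∀x A ≡ ∃x ¬A, ¬∃x A ≡ ∀x ¬A, De Morgan for ∧/∨):
  (\forall m\, \forall j\, (\neg T(j) \lor \neg G(m))) \lor (\forall k\, \neg G(k))
All bound variables are already distinct, so no renaming is needed.
Pull the quantifiers to the front (each side's bound variable is not free in the other side):
  \forall m\, \forall j\, \forall k\, (\neg T(j) \lor \neg G(m) \lor \neg G(k))
The quantifier \exists k sits under an odd number of negations (counting the antecedent side of each →), so it flips to \forall k.

universal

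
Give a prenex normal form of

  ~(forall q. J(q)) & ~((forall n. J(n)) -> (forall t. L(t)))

First replace A → B with ¬A ∨ B.
  ~(forall q. J(q)) & ~(~(forall n. J(n)) | (forall t. L(t)))
Move each ¬ inward, flipping quantifiers it crosses:
  (exists q. ~J(q)) & (forall n. J(n)) & (exists t. ~L(t))
All bound variables are already distinct, so no renaming is needed.
Finally move all quantifiers to the prefix:
  exists q. forall n. exists t. (~J(q) & J(n) & ~L(t))

exists q. forall n. exists t. (~J(q) & J(n) & ~L(t))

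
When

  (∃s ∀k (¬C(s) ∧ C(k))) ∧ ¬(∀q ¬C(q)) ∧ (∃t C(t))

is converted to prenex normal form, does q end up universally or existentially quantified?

existential

Drive negations inward (¬∀x A ≡ ∃x ¬A, ¬∃x A ≡ ∀x ¬A, De Morgan for ∧/∨):
  (∃s ∀k (¬C(s) ∧ C(k))) ∧ (∃q C(q)) ∧ (∃t C(t))
All bound variables are already distinct, so no renaming is needed.
Extract every quantifier outward, since the variables are now distinct and don't occur free across branches:
  ∃s ∀k ∃q ∃t (¬C(s) ∧ C(k) ∧ C(q) ∧ C(t))
The quantifier ∀q sits under an odd number of negations, so it flips to ∃q.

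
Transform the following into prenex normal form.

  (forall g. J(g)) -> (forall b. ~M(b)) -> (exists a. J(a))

First replace A → B with ¬A ∨ B.
  ~(forall g. J(g)) | ~(forall b. ~M(b)) | (exists a. J(a))
Move each ¬ inward, flipping quantifiers it crosses:
  (exists g. ~J(g)) | (exists b. M(b)) | (exists a. J(a))
Pull the quantifiers to the front (each side's bound variable is not free in the other side):
  exists g. exists b. exists a. (~J(g) | M(b) | J(a))

exists g. exists b. exists a. (~J(g) | M(b) | J(a))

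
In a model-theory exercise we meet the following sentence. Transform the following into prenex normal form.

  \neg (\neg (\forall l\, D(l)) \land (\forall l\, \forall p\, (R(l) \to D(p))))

\forall l\, \exists v\, \exists p\, (D(l) \lor R(v) \land \neg D(p))

First replace A → B with ¬A ∨ B.
  \neg (\neg (\forall l\, D(l)) \land (\forall l\, \forall p\, (\neg R(l) \lor D(p))))
Push ¬ through the quantifiers and connectives to reach negation normal form:
  (\forall l\, D(l)) \lor (\exists l\, \exists p\, (R(l) \land \neg D(p)))
Give each quantifier a distinct variable: l↦v.
  (\forall l\, D(l)) \lor (\exists v\, \exists p\, (R(v) \land \neg D(p)))
Pull the quantifiers to the front (each side's bound variable is not free in the other side):
  \forall l\, \exists v\, \exists p\, (D(l) \lor R(v) \land \neg D(p))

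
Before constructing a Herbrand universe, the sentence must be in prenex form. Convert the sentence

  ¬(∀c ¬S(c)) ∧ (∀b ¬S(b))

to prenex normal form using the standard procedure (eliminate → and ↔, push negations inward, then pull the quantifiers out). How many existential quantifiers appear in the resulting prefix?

1

Push ¬ through the quantifiers and connectives to reach negation normal form:
  (∃c S(c)) ∧ (∀b ¬S(b))
All bound variables are already distinct, so no renaming is needed.
Extract every quantifier outward, since the variables are now distinct and don't occur free across branches:
  ∃c ∀b (S(c) ∧ ¬S(b))
The prefix is ∃c ∀b: 1 universal, 1 existential.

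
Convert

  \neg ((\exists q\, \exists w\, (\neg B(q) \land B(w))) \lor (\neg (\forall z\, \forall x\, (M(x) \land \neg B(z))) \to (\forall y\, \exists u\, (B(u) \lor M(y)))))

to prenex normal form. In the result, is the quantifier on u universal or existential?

Eliminate → and ↔ using ¬ and ∨.
  \neg ((\exists q\, \exists w\, (\neg B(q) \land B(w))) \lor \neg \neg (\forall z\, \forall x\, (M(x) \land \neg B(z))) \lor (\forall y\, \exists u\, (B(u) \lor M(y))))
Move each ¬ inward, flipping quantifiers it crosses:
  (\forall q\, \forall w\, (B(q) \lor \neg B(w))) \land (\exists z\, \exists x\, (\neg M(x) \lor B(z))) \land (\exists y\, \forall u\, (\neg B(u) \land \neg M(y)))
All bound variables are already distinct, so no renaming is needed.
Extract every quantifier outward, since the variables are now distinct and don't occur free across branches:
  \forall q\, \forall w\, \exists z\, \exists x\, \exists y\, \forall u\, ((B(q) \lor \neg B(w)) \land (\neg M(x) \lor B(z)) \land \neg B(u) \land \neg M(y))
The quantifier \exists u sits under an odd number of negations (counting the antecedent side of each →), so it flips to \forall u.

universal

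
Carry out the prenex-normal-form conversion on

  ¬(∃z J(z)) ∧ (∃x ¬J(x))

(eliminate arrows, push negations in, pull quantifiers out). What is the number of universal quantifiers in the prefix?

Drive negations inward (¬∀x A ≡ ∃x ¬A, ¬∃x A ≡ ∀x ¬A, De Morgan for ∧/∨):
  (∀z ¬J(z)) ∧ (∃x ¬J(x))
Finally move all quantifiers to the prefix:
  ∀z ∃x (¬J(z) ∧ ¬J(x))
The prefix is ∀z ∃x: 1 universal, 1 existential.

1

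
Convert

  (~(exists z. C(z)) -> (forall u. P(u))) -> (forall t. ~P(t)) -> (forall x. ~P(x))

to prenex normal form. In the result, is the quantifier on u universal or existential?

existential

Rewrite implications/biconditionals: A → B as ¬A ∨ B.
  ~(~~(exists z. C(z)) | (forall u. P(u))) | ~(forall t. ~P(t)) | (forall x. ~P(x))
Drive negations inward (¬∀x A ≡ ∃x ¬A, ¬∃x A ≡ ∀x ¬A, De Morgan for ∧/∨):
  (forall z. ~C(z)) & (exists u. ~P(u)) | (exists t. P(t)) | (forall x. ~P(x))
Finally move all quantifiers to the prefix:
  forall z. exists u. exists t. forall x. (~C(z) & ~P(u) | P(t) | ~P(x))
The quantifier forall u sits under an odd number of negations (counting the antecedent side of each →), so it flips to exists u.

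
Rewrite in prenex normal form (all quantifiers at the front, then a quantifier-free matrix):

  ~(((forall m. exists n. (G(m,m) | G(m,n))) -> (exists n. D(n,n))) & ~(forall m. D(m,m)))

forall m. exists n. forall a. forall b. ((G(m,m) | G(m,n)) & ~D(a,a) | D(b,b))

First replace A → B with ¬A ∨ B.
  ~((~(forall m. exists n. (G(m,m) | G(m,n))) | (exists n. D(n,n))) & ~(forall m. D(m,m)))
Push ¬ through the quantifiers and connectives to reach negation normal form:
  (forall m. exists n. (G(m,m) | G(m,n))) & (forall n. ~D(n,n)) | (forall m. D(m,m))
Rename bound variables to avoid capture: n↦a, m↦b.
  (forall m. exists n. (G(m,m) | G(m,n))) & (forall a. ~D(a,a)) | (forall b. D(b,b))
Finally move all quantifiers to the prefix:
  forall m. exists n. forall a. forall b. ((G(m,m) | G(m,n)) & ~D(a,a) | D(b,b))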